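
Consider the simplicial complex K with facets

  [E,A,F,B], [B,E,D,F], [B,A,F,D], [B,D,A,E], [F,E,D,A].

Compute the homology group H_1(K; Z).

K has 5 vertices, 10 edges, 10 triangles, 5 3-simplices.
rank ∂_1 = 4, rank ∂_2 = 6 ⇒ b_1 = 10 − 4 − 6 = 0; all invariant factors of ∂_2 are 1 so no torsion. So H_1 = 0.

H_1 ≅ 0.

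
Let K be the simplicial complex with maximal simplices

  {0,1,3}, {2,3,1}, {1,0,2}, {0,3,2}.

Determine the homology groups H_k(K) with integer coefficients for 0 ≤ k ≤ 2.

We work with the vertex ordering 0 < 1 < 2 < 3. The simplices of K, each written with vertices in increasing order, are:

  0-simplices (4): [0], [1], [2], [3]
  1-simplices (6): [0,1], [0,2], [0,3], [1,2], [1,3], [2,3]
  2-simplices (4): [0,1,2], [0,1,3], [0,2,3], [1,2,3]

giving chain groups C_0 ≅ Z^4, C_1 ≅ Z^6, C_2 ≅ Z^4.

Boundary ∂_1: C_1 → C_0 maps an edge to its endpoints' difference, ∂[p,q] = q − p. For instance
  ∂[1,2] = [2] − [1].
This gives a 4×6 integer matrix of rank 3; reducing to Smith normal form yields diagonal entries (1,1,1).

Boundary ∂_2: C_2 → C_1 sends each 2-simplex [p,q,r] to [q,r] − [p,r] + [p,q]. For instance
  ∂[1,2,3] = [2,3] − [1,3] + [1,2],
  ∂[0,1,2] = [1,2] − [0,2] + [0,1].
As a 6×4 matrix over Z this has rank 3, with invariant factors (1,1,1).

Reading off H_k = ker ∂_k / im ∂_{k+1}:

  H_0: rank C_0 − rank ∂_1 = 4 − 3 = 1, and the invariant factors of ∂_1 are all 1, so H_0 ≅ Z.
  H_1: rank ker ∂_1 − rank ∂_2 = (6 − 3) − 3 = 0, and the invariant factors of ∂_2 are all 1, so H_1 ≅ 0.
  H_2: rank ker ∂_2 − rank ∂_3 = (4 − 3) − 0 = 1, and there is no ∂_3, so H_2 ≅ Z.

H_0 = Z,  H_1 = 0,  H_2 = Z.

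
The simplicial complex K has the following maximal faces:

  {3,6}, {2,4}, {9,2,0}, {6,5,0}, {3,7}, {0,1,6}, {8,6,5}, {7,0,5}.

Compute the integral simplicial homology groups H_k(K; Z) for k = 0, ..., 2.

H_0 = Z,  H_1 = Z,  H_2 = 0.

K has 10 vertices, 15 edges, 5 triangles.
rank ∂_0 = 0, rank ∂_1 = 9 ⇒ b_0 = 10 − 0 − 9 = 1; all invariant factors of ∂_1 are 1 so no torsion. So H_0 = Z.
rank ∂_1 = 9, rank ∂_2 = 5 ⇒ b_1 = 15 − 9 − 5 = 1; all invariant factors of ∂_2 are 1 so no torsion. So H_1 = Z.
rank ∂_2 = 5, rank ∂_3 = 0 ⇒ b_2 = 5 − 5 − 0 = 0. So H_2 = 0.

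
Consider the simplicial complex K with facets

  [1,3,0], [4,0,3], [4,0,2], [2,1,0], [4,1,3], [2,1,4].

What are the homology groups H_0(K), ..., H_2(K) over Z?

K has 5 vertices, 9 edges, 6 triangles.
rank ∂_0 = 0, rank ∂_1 = 4 ⇒ b_0 = 5 − 0 − 4 = 1; all invariant factors of ∂_1 are 1 so no torsion. So H_0 ≅ Z.
rank ∂_1 = 4, rank ∂_2 = 5 ⇒ b_1 = 9 − 4 − 5 = 0; all invariant factors of ∂_2 are 1 so no torsion. So H_1 ≅ 0.
rank ∂_2 = 5, rank ∂_3 = 0 ⇒ b_2 = 6 − 5 − 0 = 1. So H_2 ≅ Z.

H_0 = Z,  H_1 = 0,  H_2 = Z.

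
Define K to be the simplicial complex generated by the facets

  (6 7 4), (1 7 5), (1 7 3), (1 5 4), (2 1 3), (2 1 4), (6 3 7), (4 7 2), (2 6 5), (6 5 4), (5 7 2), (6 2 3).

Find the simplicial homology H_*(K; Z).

Fix the vertex order 1 < 2 < 3 < 4 < 5 < 6 < 7 and write every simplex with vertices in increasing order. Then dim K = 2 and the simplices of K are:

  0-simplices (7): [1], [2], [3], [4], [5], [6], [7]
  1-simplices (18): [1,2], [1,3], [1,4], [1,5], [1,7], [2,3], [2,4], [2,5], [2,6], [2,7], [3,6], [3,7], [4,5], [4,6], [4,7], [5,6], [5,7], [6,7]
  2-simplices (12): [1,2,3], [1,2,4], [1,3,7], [1,4,5], [1,5,7], [2,3,6], [2,4,7], [2,5,6], [2,5,7], [3,6,7], [4,5,6], [4,6,7]

so the chain groups are C_0 ≅ Z^7, C_1 ≅ Z^18, C_2 ≅ Z^12.

The boundary map ∂_1: C_1 → C_0 is given by ∂[p,q] = [q] − [p]. For instance
  ∂[1,2] = [2] − [1].
The resulting 7×18 matrix has rank 6, and its Smith normal form has invariant factors (1,1,1,1,1,1).

∂_2: C_2 → C_1 sends each 2-simplex [p,q,r] to [q,r] − [p,r] + [p,q]. For instance
  ∂[2,3,6] = [3,6] − [2,6] + [2,3],
  ∂[1,2,4] = [2,4] − [1,4] + [1,2].
This gives a 18×12 integer matrix of rank 12; reducing to Smith normal form yields diagonal entries (1,1,1,1,1,1,1,1,1,1,1,2).

Now H_k = ker ∂_k / im ∂_{k+1}, so:

  H_0: rank C_0 − rank ∂_1 = 7 − 6 = 1, and the invariant factors of ∂_1 are all 1, so H_0 ≅ Z.
  H_1: rank ker ∂_1 − rank ∂_2 = (18 − 6) − 12 = 0, and ∂_2 has invariant factor 2 > 1, so H_1 ≅ Z/2.
  H_2: rank ker ∂_2 − rank ∂_3 = (12 − 12) − 0 = 0, and there is no ∂_3, so H_2 ≅ 0.

As a check, the Euler characteristic is 7 − 18 + 12 = 1, which agrees with 1 − 0 + 0 = 1.

H_0 = Z,  H_1 = Z/2,  H_2 = 0.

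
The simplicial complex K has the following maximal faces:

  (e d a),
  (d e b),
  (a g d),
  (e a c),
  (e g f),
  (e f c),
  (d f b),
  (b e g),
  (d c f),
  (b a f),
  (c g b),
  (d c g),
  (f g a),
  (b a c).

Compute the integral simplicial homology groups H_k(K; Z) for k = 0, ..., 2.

Take the total order a < b < c < d < e < f < g on the vertex set. Then K (dimension 2) consists of the simplices:

  0-simplices (7): a, b, c, d, e, f, g
  1-simplices (21): ab, ac, ad, ae, af, ag, bc, bd, be, bf, bg, cd, ce, cf, cg, de, df, dg, ef, eg, fg
  2-simplices (14): abc, abf, ace, ade, adg, afg, bcg, bde, bdf, beg, cdf, cdg, cef, efg

so the chain groups are C_0 ≅ Z^7, C_1 ≅ Z^21, C_2 ≅ Z^14.

Boundary ∂_1: C_1 → C_0 is given by ∂[p,q] = [q] − [p]. For instance
  ∂bf = f − b.
This gives a 7×21 integer matrix of rank 6; reducing to Smith normal form yields diagonal entries (1,1,1,1,1,1).

∂_2: C_2 → C_1 maps a triangle to the signed sum of its edges. For instance
  ∂bdf = df − bf + bd,
  ∂ace = ce − ae + ac.
The 21×14 boundary matrix has rank 13 and Smith normal form diag(1,1,1,1,1,1,1,1,1,1,1,1,1).

Reading off H_k = ker ∂_k / im ∂_{k+1}:

  H_0: rank C_0 − rank ∂_1 = 7 − 6 = 1, and the invariant factors of ∂_1 are all 1, so H_0 ≅ Z.
  H_1: rank ker ∂_1 − rank ∂_2 = (21 − 6) − 13 = 2, and the invariant factors of ∂_2 are all 1, so H_1 ≅ Z^2.
  H_2: rank ker ∂_2 − rank ∂_3 = (14 − 13) − 0 = 1, and there is no ∂_3, so H_2 ≅ Z.

H_0 = Z,  H_1 = Z^2,  H_2 = Z.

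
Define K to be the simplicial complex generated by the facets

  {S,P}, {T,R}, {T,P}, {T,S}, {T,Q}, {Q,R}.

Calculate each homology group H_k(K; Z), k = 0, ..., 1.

H_0 = Z,  H_1 = Z^2.

Order the vertices as P < Q < R < S < T. Listing each simplex with vertices in this order, K has dimension 1 with simplices:

  0-simplices (5): P, Q, R, S, T
  1-simplices (6): PS, PT, QR, QT, RT, ST

Hence C_0 ≅ Z^5, C_1 ≅ Z^6.

∂_1: C_1 → C_0 maps an edge to its endpoints' difference, ∂[p,q] = q − p. For instance
  ∂RT = T − R.
As a 5×6 matrix over Z this has rank 4, with invariant factors (1,1,1,1).

Computing H_k = (kernel of ∂_k) / (image of ∂_{k+1}):

  H_0: rank C_0 − rank ∂_1 = 5 − 4 = 1, and the invariant factors of ∂_1 are all 1, so H_0 ≅ Z.
  H_1: rank ker ∂_1 − rank ∂_2 = (6 − 4) − 0 = 2, and there is no ∂_2, so H_1 ≅ Z^2.

As a check, the Euler characteristic is 5 − 6 = -1, which agrees with 1 − 2 = -1.
(K is a triangulation of a wedge of 2 circles.)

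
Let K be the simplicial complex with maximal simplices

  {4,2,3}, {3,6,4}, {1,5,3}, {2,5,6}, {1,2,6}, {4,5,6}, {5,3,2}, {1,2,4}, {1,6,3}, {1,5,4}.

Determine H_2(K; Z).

H_2 = 0.

Fix the vertex order 1 < 2 < 3 < 4 < 5 < 6 and write every simplex with vertices in increasing order. Then dim K = 2 and the simplices of K are:

  0-simplices (6): [1], [2], [3], [4], [5], [6]
  1-simplices (15): [1,2], [1,3], [1,4], [1,5], [1,6], [2,3], [2,4], [2,5], [2,6], [3,4], [3,5], [3,6], [4,5], [4,6], [5,6]
  2-simplices (10): [1,2,4], [1,2,6], [1,3,5], [1,3,6], [1,4,5], [2,3,4], [2,3,5], [2,5,6], [3,4,6], [4,5,6]

so the chain groups are C_0 ≅ Z^6, C_1 ≅ Z^15, C_2 ≅ Z^10.

Boundary ∂_1: C_1 → C_0 sends each edge [p,q] (with p < q) to q − p.
This gives a 6×15 integer matrix of rank 5; reducing to Smith normal form yields diagonal entries (1,1,1,1,1).

Boundary ∂_2: C_2 → C_1 maps a triangle to the signed sum of its edges. For instance
  ∂[2,3,4] = [3,4] − [2,4] + [2,3],
  ∂[1,4,5] = [4,5] − [1,5] + [1,4].
This gives a 15×10 integer matrix of rank 10; reducing to Smith normal form yields diagonal entries (1,1,1,1,1,1,1,1,1,2).

From H_k ≅ ker(∂_k) / im(∂_{k+1}) we obtain:

  H_2: rank ker ∂_2 − rank ∂_3 = (10 − 10) − 0 = 0, and there is no ∂_3, so H_2 ≅ 0.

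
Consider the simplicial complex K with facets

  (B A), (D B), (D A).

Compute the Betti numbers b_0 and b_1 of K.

b_0 = 1, b_1 = 1.

We work with the vertex ordering A < B < D. The simplices of K, each written with vertices in increasing order, are:

  0-simplices (3): A, B, D
  1-simplices (3): AB, AD, BD

so the chain groups are C_0 ≅ Z^3, C_1 ≅ Z^3.

The boundary map ∂_1: C_1 → C_0 maps an edge to its endpoints' difference, ∂[p,q] = q − p. For instance
  ∂BD = D − B.
The resulting 3×3 matrix has rank 2, and its Smith normal form has invariant factors (1,1).

Computing H_k = (kernel of ∂_k) / (image of ∂_{k+1}):

  H_0: rank C_0 − rank ∂_1 = 3 − 2 = 1, and the invariant factors of ∂_1 are all 1, so H_0 ≅ Z.
  H_1: rank ker ∂_1 − rank ∂_2 = (3 − 2) − 0 = 1, and there is no ∂_2, so H_1 ≅ Z.

Hence the Betti numbers are b_0 = 1, b_1 = 1.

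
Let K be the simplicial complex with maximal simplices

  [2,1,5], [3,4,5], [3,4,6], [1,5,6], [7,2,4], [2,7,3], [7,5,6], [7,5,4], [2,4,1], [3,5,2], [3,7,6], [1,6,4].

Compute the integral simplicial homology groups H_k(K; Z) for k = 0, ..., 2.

Order the vertices as 1 < 2 < 3 < 4 < 5 < 6 < 7. Listing each simplex with vertices in this order, K has dimension 2 with simplices:

  0-simplices (7): [1], [2], [3], [4], [5], [6], [7]
  1-simplices (18): [1,2], [1,4], [1,5], [1,6], [2,3], [2,4], [2,5], [2,7], [3,4], [3,5], [3,6], [3,7], [4,5], [4,6], [4,7], [5,6], [5,7], [6,7]
  2-simplices (12): [1,2,4], [1,2,5], [1,4,6], [1,5,6], [2,3,5], [2,3,7], [2,4,7], [3,4,5], [3,4,6], [3,6,7], [4,5,7], [5,6,7]

so the chain groups are C_0 ≅ Z^7, C_1 ≅ Z^18, C_2 ≅ Z^12.

The boundary map ∂_1: C_1 → C_0 maps an edge to its endpoints' difference, ∂[p,q] = q − p. For instance
  ∂[4,5] = [5] − [4].
This gives a 7×18 integer matrix of rank 6; reducing to Smith normal form yields diagonal entries (1,1,1,1,1,1).

Boundary ∂_2: C_2 → C_1 sends each 2-simplex [p,q,r] to [q,r] − [p,r] + [p,q]. For instance
  ∂[1,5,6] = [5,6] − [1,6] + [1,5],
  ∂[3,4,5] = [4,5] − [3,5] + [3,4].
As a 18×12 matrix over Z this has rank 12, with invariant factors (1,1,1,1,1,1,1,1,1,1,1,2).

Computing H_k = (kernel of ∂_k) / (image of ∂_{k+1}):

  H_0: rank C_0 − rank ∂_1 = 7 − 6 = 1, and the invariant factors of ∂_1 are all 1, so H_0 ≅ Z.
  H_1: rank ker ∂_1 − rank ∂_2 = (18 − 6) − 12 = 0, and ∂_2 has invariant factor 2 > 1, so H_1 ≅ Z/2.
  H_2: rank ker ∂_2 − rank ∂_3 = (12 − 12) − 0 = 0, and there is no ∂_3, so H_2 ≅ 0.

(K is a triangulation of the real projective plane RP^2.)

H_0 = Z,  H_1 = Z/2,  H_2 = 0.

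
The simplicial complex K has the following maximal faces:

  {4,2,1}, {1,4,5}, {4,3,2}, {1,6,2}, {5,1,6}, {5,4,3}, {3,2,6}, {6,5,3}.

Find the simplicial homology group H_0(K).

We work with the vertex ordering 1 < 2 < 3 < 4 < 5 < 6. The simplices of K, each written with vertices in increasing order, are:

  0-simplices (6): [1], [2], [3], [4], [5], [6]
  1-simplices (12): [1,2], [1,4], [1,5], [1,6], [2,3], [2,4], [2,6], [3,4], [3,5], [3,6], [4,5], [5,6]
  2-simplices (8): [1,2,4], [1,2,6], [1,4,5], [1,5,6], [2,3,4], [2,3,6], [3,4,5], [3,5,6]

so the chain groups are C_0 ≅ Z^6, C_1 ≅ Z^12, C_2 ≅ Z^8.

Boundary ∂_1: C_1 → C_0 is given by ∂[p,q] = [q] − [p]. For instance
  ∂[5,6] = [6] − [5].
This gives a 6×12 integer matrix of rank 5; reducing to Smith normal form yields diagonal entries (1,1,1,1,1).

∂_2: C_2 → C_1 sends each 2-simplex [p,q,r] to [q,r] − [p,r] + [p,q]. For instance
  ∂[1,4,5] = [4,5] − [1,5] + [1,4],
  ∂[1,2,4] = [2,4] − [1,4] + [1,2].
As a 12×8 matrix over Z this has rank 7, with invariant factors (1,1,1,1,1,1,1).

Reading off H_k = ker ∂_k / im ∂_{k+1}:

  H_0: rank C_0 − rank ∂_1 = 6 − 5 = 1, and the invariant factors of ∂_1 are all 1, so H_0 = Z.

H_0 ≅ Z.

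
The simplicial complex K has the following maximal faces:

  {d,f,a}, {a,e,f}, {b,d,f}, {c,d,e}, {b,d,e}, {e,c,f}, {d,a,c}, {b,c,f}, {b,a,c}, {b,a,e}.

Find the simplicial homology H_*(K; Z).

H_0 = Z,  H_1 = Z/2Z,  H_2 = 0.

Order the vertices as a < b < c < d < e < f. Listing each simplex with vertices in this order, K has dimension 2 with simplices:

  0-simplices (6): a, b, c, d, e, f
  1-simplices (15): ab, ac, ad, ae, af, bc, bd, be, bf, cd, ce, cf, de, df, ef
  2-simplices (10): abc, abe, acd, adf, aef, bcf, bde, bdf, cde, cef

Hence C_0 ≅ Z^6, C_1 ≅ Z^15, C_2 ≅ Z^10.

Boundary ∂_1: C_1 → C_0 maps an edge to its endpoints' difference, ∂[p,q] = q − p.
The resulting 6×15 matrix has rank 5, and its Smith normal form has invariant factors (1,1,1,1,1).

∂_2: C_2 → C_1 maps a triangle to the signed sum of its edges. For instance
  ∂aef = ef − af + ae,
  ∂acd = cd − ad + ac.
The resulting 15×10 matrix has rank 10, and its Smith normal form has invariant factors (1,1,1,1,1,1,1,1,1,2).

Reading off H_k = ker ∂_k / im ∂_{k+1}:

  H_0: rank C_0 − rank ∂_1 = 6 − 5 = 1, and the invariant factors of ∂_1 are all 1, so H_0 = Z.
  H_1: rank ker ∂_1 − rank ∂_2 = (15 − 5) − 10 = 0, and ∂_2 has invariant factor 2 > 1, so H_1 = Z/2Z.
  H_2: rank ker ∂_2 − rank ∂_3 = (10 − 10) − 0 = 0, and there is no ∂_3, so H_2 = 0.

(K is a triangulation of the real projective plane RP^2.)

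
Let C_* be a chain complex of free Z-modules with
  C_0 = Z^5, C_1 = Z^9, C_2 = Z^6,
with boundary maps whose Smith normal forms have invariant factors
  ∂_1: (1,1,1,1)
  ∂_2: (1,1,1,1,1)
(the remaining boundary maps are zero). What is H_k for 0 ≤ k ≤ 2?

H_0 = Z,  H_1 = 0,  H_2 = Z.

H_0: b_0 = 5 − 0 − 4 = 1; torsion from ∂_1 factors > 1: none. So H_0 = Z.
H_1: b_1 = 9 − 4 − 5 = 0; torsion from ∂_2 factors > 1: none. So H_1 = 0.
H_2: b_2 = 6 − 5 − 0 = 1; torsion from ∂_3 factors > 1: none. So H_2 = Z.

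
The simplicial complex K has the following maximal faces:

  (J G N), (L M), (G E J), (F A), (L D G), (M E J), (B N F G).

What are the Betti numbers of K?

We work with the vertex ordering A < B < D < E < F < G < J < L < M < N. The simplices of K, each written with vertices in increasing order, are:

  0-simplices (10): A, B, D, E, F, G, J, L, M, N
  1-simplices (17): AF, BF, BG, BN, DG, DL, EG, EJ, EM, FG, FN, GJ, GL, GN, JM, JN, LM
  2-simplices (8): BFG, BFN, BGN, DGL, EGJ, EJM, FGN, GJN
  3-simplices (1): BFGN

giving chain groups C_0 ≅ Z^10, C_1 ≅ Z^17, C_2 ≅ Z^8, C_3 ≅ Z^1.

The boundary map ∂_1: C_1 → C_0 sends each edge [p,q] (with p < q) to q − p. For instance
  ∂BN = N − B.
The resulting 10×17 matrix has rank 9, and its Smith normal form has invariant factors (1,1,1,1,1,1,1,1,1).

Boundary ∂_2: C_2 → C_1 maps a triangle to the signed sum of its edges. For instance
  ∂BFN = FN − BN + BF,
  ∂DGL = GL − DL + DG.
The 17×8 boundary matrix has rank 7 and Smith normal form diag(1,1,1,1,1,1,1).

∂_3: C_3 → C_2 sends each 3-simplex σ to the alternating sum Σ_i (−1)^i (σ with its i-th vertex removed). For instance
  ∂BFGN = FGN − BGN + BFN − BFG.
As a 8×1 matrix over Z this has rank 1, with invariant factors (1).

Reading off H_k = ker ∂_k / im ∂_{k+1}:

  H_0: rank C_0 − rank ∂_1 = 10 − 9 = 1, and the invariant factors of ∂_1 are all 1, so H_0 = Z.
  H_1: rank ker ∂_1 − rank ∂_2 = (17 − 9) − 7 = 1, and the invariant factors of ∂_2 are all 1, so H_1 = Z.
  H_2: rank ker ∂_2 − rank ∂_3 = (8 − 7) − 1 = 0, and the invariant factors of ∂_3 are all 1, so H_2 = 0.
  H_3: rank ker ∂_3 − rank ∂_4 = (1 − 1) − 0 = 0, and there is no ∂_4, so H_3 = 0.

As a check, the Euler characteristic is 10 − 17 + 8 − 1 = 0, which agrees with 1 − 1 + 0 − 0 = 0.

Hence the Betti numbers are b_0 = 1, b_1 = 1, b_2 = 0, b_3 = 0.

b_0 = 1, b_1 = 1, b_2 = 0, b_3 = 0.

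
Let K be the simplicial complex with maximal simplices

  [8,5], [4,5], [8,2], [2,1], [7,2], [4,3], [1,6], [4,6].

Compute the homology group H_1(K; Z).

H_1 = Z.

Fix the vertex order 1 < 2 < 3 < 4 < 5 < 6 < 7 < 8 and write every simplex with vertices in increasing order. Then dim K = 1 and the simplices of K are:

  0-simplices (8): [1], [2], [3], [4], [5], [6], [7], [8]
  1-simplices (8): [1,2], [1,6], [2,7], [2,8], [3,4], [4,5], [4,6], [5,8]

Hence C_0 ≅ Z^8, C_1 ≅ Z^8.

∂_1: C_1 → C_0 sends each edge [p,q] (with p < q) to q − p. For instance
  ∂[1,6] = [6] − [1].
This gives a 8×8 integer matrix of rank 7; reducing to Smith normal form yields diagonal entries (1,1,1,1,1,1,1).

From H_k ≅ ker(∂_k) / im(∂_{k+1}) we obtain:

  H_1: rank ker ∂_1 − rank ∂_2 = (8 − 7) − 0 = 1, and there is no ∂_2, so H_1 = Z.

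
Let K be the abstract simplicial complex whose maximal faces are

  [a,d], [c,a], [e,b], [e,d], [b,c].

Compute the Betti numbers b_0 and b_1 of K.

Fix the vertex order a < b < c < d < e and write every simplex with vertices in increasing order. Then dim K = 1 and the simplices of K are:

  0-simplices (5): a, b, c, d, e
  1-simplices (5): ac, ad, bc, be, de

Hence C_0 ≅ Z^5, C_1 ≅ Z^5.

Boundary ∂_1: C_1 → C_0 is given by ∂[p,q] = [q] − [p].
The resulting 5×5 matrix has rank 4, and its Smith normal form has invariant factors (1,1,1,1).

Now H_k = ker ∂_k / im ∂_{k+1}, so:

  H_0: rank C_0 − rank ∂_1 = 5 − 4 = 1, and the invariant factors of ∂_1 are all 1, so H_0 = Z.
  H_1: rank ker ∂_1 − rank ∂_2 = (5 − 4) − 0 = 1, and there is no ∂_2, so H_1 = Z.

As a check, the Euler characteristic is 5 − 5 = 0, which agrees with 1 − 1 = 0.
(K is a triangulation of the circle S^1.)

Hence the Betti numbers are b_0 = 1, b_1 = 1.

b_0 = 1, b_1 = 1.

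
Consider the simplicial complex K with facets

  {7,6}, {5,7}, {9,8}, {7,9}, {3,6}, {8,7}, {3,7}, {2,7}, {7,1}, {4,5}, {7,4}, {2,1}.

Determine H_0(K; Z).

H_0 ≅ Z.

Order the vertices as 1 < 2 < 3 < 4 < 5 < 6 < 7 < 8 < 9. Listing each simplex with vertices in this order, K has dimension 1 with simplices:

  0-simplices (9): [1], [2], [3], [4], [5], [6], [7], [8], [9]
  1-simplices (12): [1,2], [1,7], [2,7], [3,6], [3,7], [4,5], [4,7], [5,7], [6,7], [7,8], [7,9], [8,9]

giving chain groups C_0 ≅ Z^9, C_1 ≅ Z^12.

The boundary map ∂_1: C_1 → C_0 sends each edge [p,q] (with p < q) to q − p.
This gives a 9×12 integer matrix of rank 8; reducing to Smith normal form yields diagonal entries (1,1,1,1,1,1,1,1).

From H_k ≅ ker(∂_k) / im(∂_{k+1}) we obtain:

  H_0: rank C_0 − rank ∂_1 = 9 − 8 = 1, and the invariant factors of ∂_1 are all 1, so H_0 = Z.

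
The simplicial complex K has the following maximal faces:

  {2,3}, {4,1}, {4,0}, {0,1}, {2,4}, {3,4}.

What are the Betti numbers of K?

b_0 = 1, b_1 = 2.

Take the total order 0 < 1 < 2 < 3 < 4 on the vertex set. Then K (dimension 1) consists of the simplices:

  0-simplices (5): [0], [1], [2], [3], [4]
  1-simplices (6): [0,1], [0,4], [1,4], [2,3], [2,4], [3,4]

Hence C_0 ≅ Z^5, C_1 ≅ Z^6.

The boundary map ∂_1: C_1 → C_0 is given by ∂[p,q] = [q] − [p].
This gives a 5×6 integer matrix of rank 4; reducing to Smith normal form yields diagonal entries (1,1,1,1).

Computing H_k = (kernel of ∂_k) / (image of ∂_{k+1}):

  H_0: rank C_0 − rank ∂_1 = 5 − 4 = 1, and the invariant factors of ∂_1 are all 1, so H_0 ≅ Z.
  H_1: rank ker ∂_1 − rank ∂_2 = (6 − 4) − 0 = 2, and there is no ∂_2, so H_1 ≅ Z^2.

As a check, the Euler characteristic is 5 − 6 = -1, which agrees with 1 − 2 = -1.
(K is a triangulation of a wedge of 2 circles.)

Hence the Betti numbers are b_0 = 1, b_1 = 2.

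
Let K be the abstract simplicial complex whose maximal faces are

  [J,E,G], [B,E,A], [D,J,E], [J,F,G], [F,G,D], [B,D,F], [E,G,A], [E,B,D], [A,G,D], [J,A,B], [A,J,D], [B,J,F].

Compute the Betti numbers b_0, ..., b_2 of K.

We work with the vertex ordering A < B < D < E < F < G < J. The simplices of K, each written with vertices in increasing order, are:

  0-simplices (7): A, B, D, E, F, G, J
  1-simplices (18): AB, AD, AE, AG, AJ, BD, BE, BF, BJ, DE, DF, DG, DJ, EG, EJ, FG, FJ, GJ
  2-simplices (12): ABE, ABJ, ADG, ADJ, AEG, BDE, BDF, BFJ, DEJ, DFG, EGJ, FGJ

giving chain groups C_0 ≅ Z^7, C_1 ≅ Z^18, C_2 ≅ Z^12.

Boundary ∂_1: C_1 → C_0 is given by ∂[p,q] = [q] − [p].
The resulting 7×18 matrix has rank 6, and its Smith normal form has invariant factors (1,1,1,1,1,1).

Boundary ∂_2: C_2 → C_1 sends each 2-simplex [p,q,r] to [q,r] − [p,r] + [p,q]. For instance
  ∂ABJ = BJ − AJ + AB,
  ∂ADG = DG − AG + AD.
As a 18×12 matrix over Z this has rank 12, with invariant factors (1,1,1,1,1,1,1,1,1,1,1,2).

Reading off H_k = ker ∂_k / im ∂_{k+1}:

  H_0: rank C_0 − rank ∂_1 = 7 − 6 = 1, and the invariant factors of ∂_1 are all 1, so H_0 = Z.
  H_1: rank ker ∂_1 − rank ∂_2 = (18 − 6) − 12 = 0, and ∂_2 has invariant factor 2 > 1, so H_1 = Z/2.
  H_2: rank ker ∂_2 − rank ∂_3 = (12 − 12) − 0 = 0, and there is no ∂_3, so H_2 = 0.

Hence the Betti numbers are b_0 = 1, b_1 = 0, b_2 = 0.

b_0 = 1, b_1 = 0, b_2 = 0.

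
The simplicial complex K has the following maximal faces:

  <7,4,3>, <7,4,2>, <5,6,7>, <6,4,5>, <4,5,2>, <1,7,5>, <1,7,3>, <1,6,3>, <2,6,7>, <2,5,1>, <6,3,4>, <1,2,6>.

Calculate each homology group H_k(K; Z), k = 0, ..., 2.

H_0 = Z,  H_1 = Z/2,  H_2 = 0.

Take the total order 1 < 2 < 3 < 4 < 5 < 6 < 7 on the vertex set. Then K (dimension 2) consists of the simplices:

  0-simplices (7): [1], [2], [3], [4], [5], [6], [7]
  1-simplices (18): [1,2], [1,3], [1,5], [1,6], [1,7], [2,4], [2,5], [2,6], [2,7], [3,4], [3,6], [3,7], [4,5], [4,6], [4,7], [5,6], [5,7], [6,7]
  2-simplices (12): [1,2,5], [1,2,6], [1,3,6], [1,3,7], [1,5,7], [2,4,5], [2,4,7], [2,6,7], [3,4,6], [3,4,7], [4,5,6], [5,6,7]

giving chain groups C_0 ≅ Z^7, C_1 ≅ Z^18, C_2 ≅ Z^12.

∂_1: C_1 → C_0 sends each edge [p,q] (with p < q) to q − p.
The resulting 7×18 matrix has rank 6, and its Smith normal form has invariant factors (1,1,1,1,1,1).

∂_2: C_2 → C_1 maps a triangle to the signed sum of its edges. For instance
  ∂[1,2,5] = [2,5] − [1,5] + [1,2],
  ∂[4,5,6] = [5,6] − [4,6] + [4,5].
This gives a 18×12 integer matrix of rank 12; reducing to Smith normal form yields diagonal entries (1,1,1,1,1,1,1,1,1,1,1,2).

Computing H_k = (kernel of ∂_k) / (image of ∂_{k+1}):

  H_0: rank C_0 − rank ∂_1 = 7 − 6 = 1, and the invariant factors of ∂_1 are all 1, so H_0 ≅ Z.
  H_1: rank ker ∂_1 − rank ∂_2 = (18 − 6) − 12 = 0, and ∂_2 has invariant factor 2 > 1, so H_1 ≅ Z/2.
  H_2: rank ker ∂_2 − rank ∂_3 = (12 − 12) − 0 = 0, and there is no ∂_3, so H_2 ≅ 0.

(K is a triangulation of the real projective plane RP^2.)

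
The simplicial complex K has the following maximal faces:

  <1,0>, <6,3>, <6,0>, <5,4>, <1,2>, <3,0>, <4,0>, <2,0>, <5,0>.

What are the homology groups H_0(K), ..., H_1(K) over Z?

H_0 ≅ Z,  H_1 ≅ Z^3.

Fix the vertex order 0 < 1 < 2 < 3 < 4 < 5 < 6 and write every simplex with vertices in increasing order. Then dim K = 1 and the simplices of K are:

  0-simplices (7): [0], [1], [2], [3], [4], [5], [6]
  1-simplices (9): [0,1], [0,2], [0,3], [0,4], [0,5], [0,6], [1,2], [3,6], [4,5]

giving chain groups C_0 ≅ Z^7, C_1 ≅ Z^9.

The boundary map ∂_1: C_1 → C_0 maps an edge to its endpoints' difference, ∂[p,q] = q − p. For instance
  ∂[4,5] = [5] − [4].
This gives a 7×9 integer matrix of rank 6; reducing to Smith normal form yields diagonal entries (1,1,1,1,1,1).

Reading off H_k = ker ∂_k / im ∂_{k+1}:

  H_0: rank C_0 − rank ∂_1 = 7 − 6 = 1, and the invariant factors of ∂_1 are all 1, so H_0 = Z.
  H_1: rank ker ∂_1 − rank ∂_2 = (9 − 6) − 0 = 3, and there is no ∂_2, so H_1 = Z^3.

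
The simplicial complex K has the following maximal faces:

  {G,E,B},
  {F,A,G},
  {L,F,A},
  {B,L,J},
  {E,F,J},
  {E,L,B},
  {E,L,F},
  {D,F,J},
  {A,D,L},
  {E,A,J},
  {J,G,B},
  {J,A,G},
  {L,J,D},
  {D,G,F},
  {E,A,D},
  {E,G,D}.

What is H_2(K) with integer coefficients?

We work with the vertex ordering A < B < D < E < F < G < J < L. The simplices of K, each written with vertices in increasing order, are:

  0-simplices (8): A, B, D, E, F, G, J, L
  1-simplices (24): AD, AE, AF, AG, AJ, AL, BE, BG, BJ, BL, DE, DF, DG, DJ, DL, EF, EG, EJ, EL, FG, FJ, FL, GJ, JL
  2-simplices (16): ADE, ADL, AEJ, AFG, AFL, AGJ, BEG, BEL, BGJ, BJL, DEG, DFG, DFJ, DJL, EFJ, EFL

Hence C_0 ≅ Z^8, C_1 ≅ Z^24, C_2 ≅ Z^16.

∂_1: C_1 → C_0 is given by ∂[p,q] = [q] − [p]. For instance
  ∂FL = L − F.
As a 8×24 matrix over Z this has rank 7, with invariant factors (1,1,1,1,1,1,1).

Boundary ∂_2: C_2 → C_1 maps a triangle to the signed sum of its edges. For instance
  ∂EFL = FL − EL + EF,
  ∂AFL = FL − AL + AF.
This gives a 24×16 integer matrix of rank 15; reducing to Smith normal form yields diagonal entries (1,1,1,1,1,1,1,1,1,1,1,1,1,1,1).

Reading off H_k = ker ∂_k / im ∂_{k+1}:

  H_2: rank ker ∂_2 − rank ∂_3 = (16 − 15) − 0 = 1, and there is no ∂_3, so H_2 = Z.

H_2 ≅ Z.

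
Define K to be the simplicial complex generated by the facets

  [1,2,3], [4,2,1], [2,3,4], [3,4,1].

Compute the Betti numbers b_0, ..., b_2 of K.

Take the total order 1 < 2 < 3 < 4 on the vertex set. Then K (dimension 2) consists of the simplices:

  0-simplices (4): [1], [2], [3], [4]
  1-simplices (6): [1,2], [1,3], [1,4], [2,3], [2,4], [3,4]
  2-simplices (4): [1,2,3], [1,2,4], [1,3,4], [2,3,4]

so the chain groups are C_0 ≅ Z^4, C_1 ≅ Z^6, C_2 ≅ Z^4.

Boundary ∂_1: C_1 → C_0 is given by ∂[p,q] = [q] − [p].
The resulting 4×6 matrix has rank 3, and its Smith normal form has invariant factors (1,1,1).

∂_2: C_2 → C_1 acts by ∂[p,q,r] = [q,r] − [p,r] + [p,q]. For instance
  ∂[1,2,4] = [2,4] − [1,4] + [1,2],
  ∂[1,2,3] = [2,3] − [1,3] + [1,2].
The resulting 6×4 matrix has rank 3, and its Smith normal form has invariant factors (1,1,1).

Computing H_k = (kernel of ∂_k) / (image of ∂_{k+1}):

  H_0: rank C_0 − rank ∂_1 = 4 − 3 = 1, and the invariant factors of ∂_1 are all 1, so H_0 ≅ Z.
  H_1: rank ker ∂_1 − rank ∂_2 = (6 − 3) − 3 = 0, and the invariant factors of ∂_2 are all 1, so H_1 ≅ 0.
  H_2: rank ker ∂_2 − rank ∂_3 = (4 − 3) − 0 = 1, and there is no ∂_3, so H_2 ≅ Z.

As a check, the Euler characteristic is 4 − 6 + 4 = 2, which agrees with 1 − 0 + 1 = 2.

Hence the Betti numbers are b_0 = 1, b_1 = 0, b_2 = 1.

b_0 = 1, b_1 = 0, b_2 = 1.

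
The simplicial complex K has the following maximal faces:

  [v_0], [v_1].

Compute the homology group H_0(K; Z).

We work with the vertex ordering v_0 < v_1. The simplices of K, each written with vertices in increasing order, are:

  0-simplices (2): [v_0], [v_1]

Hence C_0 ≅ Z^2.

From H_k ≅ ker(∂_k) / im(∂_{k+1}) we obtain:

  H_0: rank C_0 − rank ∂_1 = 2 − 0 = 2, and there is no ∂_1, so H_0 ≅ Z^2.

H_0 ≅ Z^2.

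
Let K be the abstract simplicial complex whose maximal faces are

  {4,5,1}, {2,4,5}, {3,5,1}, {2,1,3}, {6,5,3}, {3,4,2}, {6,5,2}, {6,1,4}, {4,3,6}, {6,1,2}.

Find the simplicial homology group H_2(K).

H_2 = 0.

Fix the vertex order 1 < 2 < 3 < 4 < 5 < 6 and write every simplex with vertices in increasing order. Then dim K = 2 and the simplices of K are:

  0-simplices (6): [1], [2], [3], [4], [5], [6]
  1-simplices (15): [1,2], [1,3], [1,4], [1,5], [1,6], [2,3], [2,4], [2,5], [2,6], [3,4], [3,5], [3,6], [4,5], [4,6], [5,6]
  2-simplices (10): [1,2,3], [1,2,6], [1,3,5], [1,4,5], [1,4,6], [2,3,4], [2,4,5], [2,5,6], [3,4,6], [3,5,6]

Hence C_0 ≅ Z^6, C_1 ≅ Z^15, C_2 ≅ Z^10.

The boundary map ∂_1: C_1 → C_0 maps an edge to its endpoints' difference, ∂[p,q] = q − p. For instance
  ∂[1,6] = [6] − [1].
As a 6×15 matrix over Z this has rank 5, with invariant factors (1,1,1,1,1).

∂_2: C_2 → C_1 acts by ∂[p,q,r] = [q,r] − [p,r] + [p,q]. For instance
  ∂[2,3,4] = [3,4] − [2,4] + [2,3],
  ∂[2,4,5] = [4,5] − [2,5] + [2,4].
As a 15×10 matrix over Z this has rank 10, with invariant factors (1,1,1,1,1,1,1,1,1,2).

Reading off H_k = ker ∂_k / im ∂_{k+1}:

  H_2: rank ker ∂_2 − rank ∂_3 = (10 − 10) − 0 = 0, and there is no ∂_3, so H_2 = 0.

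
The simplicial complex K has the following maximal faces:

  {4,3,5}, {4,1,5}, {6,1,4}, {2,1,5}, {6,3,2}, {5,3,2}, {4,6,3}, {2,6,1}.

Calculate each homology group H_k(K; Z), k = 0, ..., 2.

H_0 = Z,  H_1 = 0,  H_2 = Z.

Order the vertices as 1 < 2 < 3 < 4 < 5 < 6. Listing each simplex with vertices in this order, K has dimension 2 with simplices:

  0-simplices (6): [1], [2], [3], [4], [5], [6]
  1-simplices (12): [1,2], [1,4], [1,5], [1,6], [2,3], [2,5], [2,6], [3,4], [3,5], [3,6], [4,5], [4,6]
  2-simplices (8): [1,2,5], [1,2,6], [1,4,5], [1,4,6], [2,3,5], [2,3,6], [3,4,5], [3,4,6]

giving chain groups C_0 ≅ Z^6, C_1 ≅ Z^12, C_2 ≅ Z^8.

Boundary ∂_1: C_1 → C_0 maps an edge to its endpoints' difference, ∂[p,q] = q − p. For instance
  ∂[1,4] = [4] − [1].
This gives a 6×12 integer matrix of rank 5; reducing to Smith normal form yields diagonal entries (1,1,1,1,1).

∂_2: C_2 → C_1 acts by ∂[p,q,r] = [q,r] − [p,r] + [p,q]. For instance
  ∂[2,3,5] = [3,5] − [2,5] + [2,3],
  ∂[1,4,6] = [4,6] − [1,6] + [1,4].
The 12×8 boundary matrix has rank 7 and Smith normal form diag(1,1,1,1,1,1,1).

Reading off H_k = ker ∂_k / im ∂_{k+1}:

  H_0: rank C_0 − rank ∂_1 = 6 − 5 = 1, and the invariant factors of ∂_1 are all 1, so H_0 ≅ Z.
  H_1: rank ker ∂_1 − rank ∂_2 = (12 − 5) − 7 = 0, and the invariant factors of ∂_2 are all 1, so H_1 ≅ 0.
  H_2: rank ker ∂_2 − rank ∂_3 = (8 − 7) − 0 = 1, and there is no ∂_3, so H_2 ≅ Z.

As a check, the Euler characteristic is 6 − 12 + 8 = 2, which agrees with 1 − 0 + 1 = 2.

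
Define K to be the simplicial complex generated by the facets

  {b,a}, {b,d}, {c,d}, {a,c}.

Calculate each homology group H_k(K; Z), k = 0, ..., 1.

Fix the vertex order a < b < c < d and write every simplex with vertices in increasing order. Then dim K = 1 and the simplices of K are:

  0-simplices (4): a, b, c, d
  1-simplices (4): ab, ac, bd, cd

giving chain groups C_0 ≅ Z^4, C_1 ≅ Z^4.

The boundary map ∂_1: C_1 → C_0 is given by ∂[p,q] = [q] − [p]. For instance
  ∂bd = d − b.
This gives a 4×4 integer matrix of rank 3; reducing to Smith normal form yields diagonal entries (1,1,1).

Reading off H_k = ker ∂_k / im ∂_{k+1}:

  H_0: rank C_0 − rank ∂_1 = 4 − 3 = 1, and the invariant factors of ∂_1 are all 1, so H_0 = Z.
  H_1: rank ker ∂_1 − rank ∂_2 = (4 − 3) − 0 = 1, and there is no ∂_2, so H_1 = Z.

(K is a triangulation of the circle S^1.)

H_0 = Z,  H_1 = Z.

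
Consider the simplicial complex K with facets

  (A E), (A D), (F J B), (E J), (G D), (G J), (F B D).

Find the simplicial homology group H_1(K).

Take the total order A < B < D < E < F < G < J on the vertex set. Then K (dimension 2) consists of the simplices:

  0-simplices (7): A, B, D, E, F, G, J
  1-simplices (10): AD, AE, BD, BF, BJ, DF, DG, EJ, FJ, GJ
  2-simplices (2): BDF, BFJ

Hence C_0 ≅ Z^7, C_1 ≅ Z^10, C_2 ≅ Z^2.

∂_1: C_1 → C_0 is given by ∂[p,q] = [q] − [p]. For instance
  ∂DG = G − D.
This gives a 7×10 integer matrix of rank 6; reducing to Smith normal form yields diagonal entries (1,1,1,1,1,1).

Boundary ∂_2: C_2 → C_1 sends each 2-simplex [p,q,r] to [q,r] − [p,r] + [p,q]. For instance
  ∂BDF = DF − BF + BD,
  ∂BFJ = FJ − BJ + BF.
This gives a 10×2 integer matrix of rank 2; reducing to Smith normal form yields diagonal entries (1,1).

From H_k ≅ ker(∂_k) / im(∂_{k+1}) we obtain:

  H_1: rank ker ∂_1 − rank ∂_2 = (10 − 6) − 2 = 2, and the invariant factors of ∂_2 are all 1, so H_1 = Z^2.

H_1 = Z^2.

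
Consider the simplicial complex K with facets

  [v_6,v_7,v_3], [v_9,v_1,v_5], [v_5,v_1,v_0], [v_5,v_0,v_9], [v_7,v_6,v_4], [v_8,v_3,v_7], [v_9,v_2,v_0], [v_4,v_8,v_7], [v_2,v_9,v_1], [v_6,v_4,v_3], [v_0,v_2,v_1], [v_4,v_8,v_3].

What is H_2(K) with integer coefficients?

H_2 = Z^2.

Take the total order v_0 < v_1 < v_2 < v_3 < v_4 < v_5 < v_6 < v_7 < v_8 < v_9 on the vertex set. Then K (dimension 2) consists of the simplices:

  0-simplices (10): [v_0], [v_1], [v_2], [v_3], [v_4], [v_5], [v_6], [v_7], [v_8], [v_9]
  1-simplices (18): (18 of them)
  2-simplices (12): (12 of them)

giving chain groups C_0 ≅ Z^10, C_1 ≅ Z^18, C_2 ≅ Z^12.

Boundary ∂_1: C_1 → C_0 sends each edge [p,q] (with p < q) to q − p. For instance
  ∂[v_7,v_8] = [v_8] − [v_7].
The 10×18 boundary matrix has rank 8 and Smith normal form diag(1,1,1,1,1,1,1,1).

∂_2: C_2 → C_1 sends each 2-simplex [p,q,r] to [q,r] − [p,r] + [p,q]. For instance
  ∂[v_4,v_6,v_7] = [v_6,v_7] − [v_4,v_7] + [v_4,v_6],
  ∂[v_3,v_7,v_8] = [v_7,v_8] − [v_3,v_8] + [v_3,v_7].
The 18×12 boundary matrix has rank 10 and Smith normal form diag(1,1,1,1,1,1,1,1,1,1).

Now H_k = ker ∂_k / im ∂_{k+1}, so:

  H_2: rank ker ∂_2 − rank ∂_3 = (12 − 10) − 0 = 2, and there is no ∂_3, so H_2 = Z^2.

(K is a triangulation of the disjoint union of the 2-sphere S^2 and the 2-sphere S^2.)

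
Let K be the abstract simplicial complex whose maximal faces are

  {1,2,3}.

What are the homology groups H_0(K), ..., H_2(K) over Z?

H_0 ≅ Z,  H_1 = 0,  H_2 = 0.

Order the vertices as 1 < 2 < 3. Listing each simplex with vertices in this order, K has dimension 2 with simplices:

  0-simplices (3): [1], [2], [3]
  1-simplices (3): [1,2], [1,3], [2,3]
  2-simplices (1): [1,2,3]

giving chain groups C_0 ≅ Z^3, C_1 ≅ Z^3, C_2 ≅ Z^1.

The boundary map ∂_1: C_1 → C_0 sends each edge [p,q] (with p < q) to q − p.
This gives a 3×3 integer matrix of rank 2; reducing to Smith normal form yields diagonal entries (1,1).

∂_2: C_2 → C_1 maps a triangle to the signed sum of its edges. For instance
  ∂[1,2,3] = [2,3] − [1,3] + [1,2].
This gives a 3×1 integer matrix of rank 1; reducing to Smith normal form yields diagonal entries (1).

Reading off H_k = ker ∂_k / im ∂_{k+1}:

  H_0: rank C_0 − rank ∂_1 = 3 − 2 = 1, and the invariant factors of ∂_1 are all 1, so H_0 ≅ Z.
  H_1: rank ker ∂_1 − rank ∂_2 = (3 − 2) − 1 = 0, and the invariant factors of ∂_2 are all 1, so H_1 ≅ 0.
  H_2: rank ker ∂_2 − rank ∂_3 = (1 − 1) − 0 = 0, and there is no ∂_3, so H_2 ≅ 0.

(K is a triangulation of the 2-simplex.)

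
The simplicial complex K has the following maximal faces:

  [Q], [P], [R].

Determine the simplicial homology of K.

We work with the vertex ordering P < Q < R. The simplices of K, each written with vertices in increasing order, are:

  0-simplices (3): P, Q, R

so the chain groups are C_0 ≅ Z^3.

Now H_k = ker ∂_k / im ∂_{k+1}, so:

  H_0: rank C_0 − rank ∂_1 = 3 − 0 = 3, and there is no ∂_1, so H_0 = Z^3.

H_0 = Z^3.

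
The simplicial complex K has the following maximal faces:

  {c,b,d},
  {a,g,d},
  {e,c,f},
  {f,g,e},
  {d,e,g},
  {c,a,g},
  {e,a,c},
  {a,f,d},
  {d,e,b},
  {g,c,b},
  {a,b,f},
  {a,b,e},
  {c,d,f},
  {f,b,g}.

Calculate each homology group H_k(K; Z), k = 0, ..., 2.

We work with the vertex ordering a < b < c < d < e < f < g. The simplices of K, each written with vertices in increasing order, are:

  0-simplices (7): a, b, c, d, e, f, g
  1-simplices (21): ab, ac, ad, ae, af, ag, bc, bd, be, bf, bg, cd, ce, cf, cg, de, df, dg, ef, eg, fg
  2-simplices (14): abe, abf, ace, acg, adf, adg, bcd, bcg, bde, bfg, cdf, cef, deg, efg

giving chain groups C_0 ≅ Z^7, C_1 ≅ Z^21, C_2 ≅ Z^14.

Boundary ∂_1: C_1 → C_0 maps an edge to its endpoints' difference, ∂[p,q] = q − p. For instance
  ∂be = e − b.
As a 7×21 matrix over Z this has rank 6, with invariant factors (1,1,1,1,1,1).

∂_2: C_2 → C_1 sends each 2-simplex [p,q,r] to [q,r] − [p,r] + [p,q]. For instance
  ∂bcg = cg − bg + bc,
  ∂acg = cg − ag + ac.
The 21×14 boundary matrix has rank 13 and Smith normal form diag(1,1,1,1,1,1,1,1,1,1,1,1,1).

Reading off H_k = ker ∂_k / im ∂_{k+1}:

  H_0: rank C_0 − rank ∂_1 = 7 − 6 = 1, and the invariant factors of ∂_1 are all 1, so H_0 = Z.
  H_1: rank ker ∂_1 − rank ∂_2 = (21 − 6) − 13 = 2, and the invariant factors of ∂_2 are all 1, so H_1 = Z^2.
  H_2: rank ker ∂_2 − rank ∂_3 = (14 − 13) − 0 = 1, and there is no ∂_3, so H_2 = Z.

H_0 ≅ Z,  H_1 ≅ Z^2,  H_2 ≅ Z.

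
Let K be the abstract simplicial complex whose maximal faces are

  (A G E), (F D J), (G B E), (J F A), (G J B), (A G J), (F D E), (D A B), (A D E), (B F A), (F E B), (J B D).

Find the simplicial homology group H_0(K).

We work with the vertex ordering A < B < D < E < F < G < J. The simplices of K, each written with vertices in increasing order, are:

  0-simplices (7): A, B, D, E, F, G, J
  1-simplices (18): AB, AD, AE, AF, AG, AJ, BD, BE, BF, BG, BJ, DE, DF, DJ, EF, EG, FJ, GJ
  2-simplices (12): ABD, ABF, ADE, AEG, AFJ, AGJ, BDJ, BEF, BEG, BGJ, DEF, DFJ

Hence C_0 ≅ Z^7, C_1 ≅ Z^18, C_2 ≅ Z^12.

∂_1: C_1 → C_0 is given by ∂[p,q] = [q] − [p].
As a 7×18 matrix over Z this has rank 6, with invariant factors (1,1,1,1,1,1).

The boundary map ∂_2: C_2 → C_1 maps a triangle to the signed sum of its edges. For instance
  ∂BGJ = GJ − BJ + BG,
  ∂DFJ = FJ − DJ + DF.
This gives a 18×12 integer matrix of rank 12; reducing to Smith normal form yields diagonal entries (1,1,1,1,1,1,1,1,1,1,1,2).

Now H_k = ker ∂_k / im ∂_{k+1}, so:

  H_0: rank C_0 − rank ∂_1 = 7 − 6 = 1, and the invariant factors of ∂_1 are all 1, so H_0 ≅ Z.

H_0 ≅ Z.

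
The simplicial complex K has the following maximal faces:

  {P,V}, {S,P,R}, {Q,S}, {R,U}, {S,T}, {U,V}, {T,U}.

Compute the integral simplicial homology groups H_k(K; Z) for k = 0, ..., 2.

H_0 = Z,  H_1 = Z^2,  H_2 = 0.

Order the vertices as P < Q < R < S < T < U < V. Listing each simplex with vertices in this order, K has dimension 2 with simplices:

  0-simplices (7): P, Q, R, S, T, U, V
  1-simplices (9): PR, PS, PV, QS, RS, RU, ST, TU, UV
  2-simplices (1): PRS

giving chain groups C_0 ≅ Z^7, C_1 ≅ Z^9, C_2 ≅ Z^1.

Boundary ∂_1: C_1 → C_0 maps an edge to its endpoints' difference, ∂[p,q] = q − p. For instance
  ∂PS = S − P.
The 7×9 boundary matrix has rank 6 and Smith normal form diag(1,1,1,1,1,1).

∂_2: C_2 → C_1 acts by ∂[p,q,r] = [q,r] − [p,r] + [p,q]. For instance
  ∂PRS = RS − PS + PR.
The resulting 9×1 matrix has rank 1, and its Smith normal form has invariant factors (1).

From H_k ≅ ker(∂_k) / im(∂_{k+1}) we obtain:

  H_0: rank C_0 − rank ∂_1 = 7 − 6 = 1, and the invariant factors of ∂_1 are all 1, so H_0 ≅ Z.
  H_1: rank ker ∂_1 − rank ∂_2 = (9 − 6) − 1 = 2, and the invariant factors of ∂_2 are all 1, so H_1 ≅ Z^2.
  H_2: rank ker ∂_2 − rank ∂_3 = (1 − 1) − 0 = 0, and there is no ∂_3, so H_2 ≅ 0.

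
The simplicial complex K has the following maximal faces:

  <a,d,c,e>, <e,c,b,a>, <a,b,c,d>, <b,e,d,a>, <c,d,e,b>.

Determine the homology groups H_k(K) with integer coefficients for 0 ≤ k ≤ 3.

Fix the vertex order a < b < c < d < e and write every simplex with vertices in increasing order. Then dim K = 3 and the simplices of K are:

  0-simplices (5): a, b, c, d, e
  1-simplices (10): ab, ac, ad, ae, bc, bd, be, cd, ce, de
  2-simplices (10): abc, abd, abe, acd, ace, ade, bcd, bce, bde, cde
  3-simplices (5): abcd, abce, abde, acde, bcde

Hence C_0 ≅ Z^5, C_1 ≅ Z^10, C_2 ≅ Z^10, C_3 ≅ Z^5.

The boundary map ∂_1: C_1 → C_0 maps an edge to its endpoints' difference, ∂[p,q] = q − p.
The 5×10 boundary matrix has rank 4 and Smith normal form diag(1,1,1,1).

Boundary ∂_2: C_2 → C_1 sends each 2-simplex [p,q,r] to [q,r] − [p,r] + [p,q]. For instance
  ∂ade = de − ae + ad,
  ∂bde = de − be + bd.
The resulting 10×10 matrix has rank 6, and its Smith normal form has invariant factors (1,1,1,1,1,1).

The boundary map ∂_3: C_3 → C_2 sends each 3-simplex σ to the alternating sum Σ_i (−1)^i (σ with its i-th vertex removed). For instance
  ∂bcde = cde − bde + bce − bcd,
  ∂abce = bce − ace + abe − abc.
The resulting 10×5 matrix has rank 4, and its Smith normal form has invariant factors (1,1,1,1).

Now H_k = ker ∂_k / im ∂_{k+1}, so:

  H_0: rank C_0 − rank ∂_1 = 5 − 4 = 1, and the invariant factors of ∂_1 are all 1, so H_0 ≅ Z.
  H_1: rank ker ∂_1 − rank ∂_2 = (10 − 4) − 6 = 0, and the invariant factors of ∂_2 are all 1, so H_1 ≅ 0.
  H_2: rank ker ∂_2 − rank ∂_3 = (10 − 6) − 4 = 0, and the invariant factors of ∂_3 are all 1, so H_2 ≅ 0.
  H_3: rank ker ∂_3 − rank ∂_4 = (5 − 4) − 0 = 1, and there is no ∂_4, so H_3 ≅ Z.

As a check, the Euler characteristic is 5 − 10 + 10 − 5 = 0, which agrees with 1 − 0 + 0 − 1 = 0.

H_0 ≅ Z,  H_1 = 0,  H_2 = 0,  H_3 ≅ Z.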